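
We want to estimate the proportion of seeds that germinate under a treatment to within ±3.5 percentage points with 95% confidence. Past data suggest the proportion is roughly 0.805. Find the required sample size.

493

For a proportion with margin E = 0.035 at 95% confidence, z = 1.960.
n = p̂(1−p̂)(z/E)² = 0.805 × 0.195 × (1.960/0.035)² = 492.27
Round up: n = 493.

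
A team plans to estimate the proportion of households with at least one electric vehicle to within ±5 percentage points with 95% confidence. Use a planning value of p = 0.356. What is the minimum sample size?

353

For a proportion with margin E = 0.05 at 95% confidence, z = 1.960.
n = p̂(1−p̂)(z/E)² = 0.356 × 0.644 × (1.960/0.05)² = 352.30
Round up: n = 353.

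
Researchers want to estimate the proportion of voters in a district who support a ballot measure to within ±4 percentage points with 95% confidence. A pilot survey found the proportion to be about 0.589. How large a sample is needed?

For a proportion with margin E = 0.04 at 95% confidence, z = 1.960.
n = p̂(1−p̂)(z/E)² = 0.589 × 0.411 × (1.960/0.04)² = 581.23
Round up: n = 582.

582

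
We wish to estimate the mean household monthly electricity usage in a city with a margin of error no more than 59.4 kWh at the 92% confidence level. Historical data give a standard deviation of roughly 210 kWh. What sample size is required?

39

For a mean, the margin of error is E = z·σ/√n, so n = (zσ/E)².
At 92% confidence, z = 1.751.
n = (1.751 × 210 / 59.4)² = 38.32
Round up: n = 39.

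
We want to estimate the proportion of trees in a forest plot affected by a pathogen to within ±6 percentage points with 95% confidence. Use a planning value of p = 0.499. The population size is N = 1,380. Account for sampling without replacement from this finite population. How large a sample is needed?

For a proportion with margin E = 0.06 at 95% confidence, z = 1.960.
n = p̂(1−p̂)(z/E)² = 0.499 × 0.501 × (1.960/0.06)² = 266.78 — call this n₀.
Finite-population correction with N = 1,380: n = n₀ / (1 + (n₀−1)/N) = 266.78 / 1.193 = 223.62
Round up: n = 224.

224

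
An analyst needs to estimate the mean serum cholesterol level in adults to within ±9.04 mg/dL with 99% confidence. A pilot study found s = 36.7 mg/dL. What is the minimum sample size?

n = 110

For a mean, the margin of error is E = z·σ/√n, so n = (zσ/E)².
At 99% confidence, z = 2.576.
n = (2.576 × 36.7 / 9.04)² = 109.37
Round up: n = 110.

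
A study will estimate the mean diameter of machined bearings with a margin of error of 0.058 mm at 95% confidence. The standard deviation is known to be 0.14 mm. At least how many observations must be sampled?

23

For a mean, the margin of error is E = z·σ/√n, so n = (zσ/E)².
At 95% confidence, z = 1.960.
n = (1.960 × 0.14 / 0.058)² = 22.38
Round up: n = 23.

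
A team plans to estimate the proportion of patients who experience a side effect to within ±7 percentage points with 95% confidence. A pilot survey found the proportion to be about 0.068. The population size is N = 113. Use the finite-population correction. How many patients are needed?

For a proportion with margin E = 0.07 at 95% confidence, z = 1.960.
n = p̂(1−p̂)(z/E)² = 0.068 × 0.932 × (1.960/0.07)² = 49.69 — call this n₀.
Finite-population correction with N = 113: n = n₀ / (1 + (n₀−1)/N) = 49.69 / 1.431 = 34.72
Round up: n = 35.

n = 35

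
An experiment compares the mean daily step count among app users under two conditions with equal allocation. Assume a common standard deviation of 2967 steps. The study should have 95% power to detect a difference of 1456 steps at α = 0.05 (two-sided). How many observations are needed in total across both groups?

For two equal groups, n per group = 2·((z_{α/2} + z_β)·σ/δ)².
z_{α/2} = 1.960; z_β = 1.645 (power 95%).
n = 2 × (3.605 × 2967 / 1456)² = 2 × 53.97 = 107.94
Round up: n = 108 per group.
Total across both groups: 2 × 108 = 216.

216 total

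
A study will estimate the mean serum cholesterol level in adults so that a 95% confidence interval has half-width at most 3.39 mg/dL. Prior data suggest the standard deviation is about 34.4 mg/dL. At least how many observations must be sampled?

n = 396

For a mean, the margin of error is E = z·σ/√n, so n = (zσ/E)².
At 95% confidence, z = 1.960.
n = (1.960 × 34.4 / 3.39)² = 395.58
Round up: n = 396.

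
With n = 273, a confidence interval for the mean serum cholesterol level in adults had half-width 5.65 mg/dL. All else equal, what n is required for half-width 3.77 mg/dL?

n = 614

Margin of error scales as 1/√n, so n₂ = n₁·(E₁/E₂)².
n₂ = 273 × (5.65/3.77)² = 273 × 2.246 = 613.16
Round up: n₂ = 614.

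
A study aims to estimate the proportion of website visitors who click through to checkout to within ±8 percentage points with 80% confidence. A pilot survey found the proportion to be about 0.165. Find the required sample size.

36

For a proportion with margin E = 0.08 at 80% confidence, z = 1.282.
n = p̂(1−p̂)(z/E)² = 0.165 × 0.835 × (1.282/0.08)² = 35.38
Round up: n = 36.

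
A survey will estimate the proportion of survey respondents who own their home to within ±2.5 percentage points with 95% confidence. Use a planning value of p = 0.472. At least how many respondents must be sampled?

1532

For a proportion with margin E = 0.025 at 95% confidence, z = 1.960.
n = p̂(1−p̂)(z/E)² = 0.472 × 0.528 × (1.960/0.025)² = 1531.82
Round up: n = 1532.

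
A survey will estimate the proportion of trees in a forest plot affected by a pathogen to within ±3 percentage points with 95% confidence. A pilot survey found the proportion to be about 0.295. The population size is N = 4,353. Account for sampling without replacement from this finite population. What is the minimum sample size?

For a proportion with margin E = 0.03 at 95% confidence, z = 1.960.
n = p̂(1−p̂)(z/E)² = 0.295 × 0.705 × (1.960/0.03)² = 887.73 — call this n₀.
Finite-population correction with N = 4,353: n = n₀ / (1 + (n₀−1)/N) = 887.73 / 1.204 = 737.32
Round up: n = 738.

n = 738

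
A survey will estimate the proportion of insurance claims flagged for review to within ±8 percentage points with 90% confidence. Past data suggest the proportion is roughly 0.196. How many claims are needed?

For a proportion with margin E = 0.08 at 90% confidence, z = 1.645.
n = p̂(1−p̂)(z/E)² = 0.196 × 0.804 × (1.645/0.08)² = 66.63
Round up: n = 67.

n = 67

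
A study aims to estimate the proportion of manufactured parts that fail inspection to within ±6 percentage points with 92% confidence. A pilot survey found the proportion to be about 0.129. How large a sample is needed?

For a proportion with margin E = 0.06 at 92% confidence, z = 1.751.
n = p̂(1−p̂)(z/E)² = 0.129 × 0.871 × (1.751/0.06)² = 95.69
Round up: n = 96.

96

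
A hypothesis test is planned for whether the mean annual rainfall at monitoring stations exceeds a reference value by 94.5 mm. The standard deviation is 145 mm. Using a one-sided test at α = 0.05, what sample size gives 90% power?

21

For a one-sample z-test, n = ((z_α + z_β)·σ/δ)².
z_α = 1.645 (one-sided α = 0.05); z_β = 1.282 (power 90% → β = 0.1).
n = (2.927 × 145 / 94.5)² = 20.17
Round up: n = 21.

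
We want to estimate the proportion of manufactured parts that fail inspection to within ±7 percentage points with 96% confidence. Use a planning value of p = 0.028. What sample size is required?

n = 24

For a proportion with margin E = 0.07 at 96% confidence, z = 2.054.
n = p̂(1−p̂)(z/E)² = 0.028 × 0.972 × (2.054/0.07)² = 23.43
Round up: n = 24.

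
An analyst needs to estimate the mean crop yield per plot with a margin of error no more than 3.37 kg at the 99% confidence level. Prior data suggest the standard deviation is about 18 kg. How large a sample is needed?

For a mean, the margin of error is E = z·σ/√n, so n = (zσ/E)².
At 99% confidence, z = 2.576.
n = (2.576 × 18 / 3.37)² = 189.31
Round up: n = 190.

n = 190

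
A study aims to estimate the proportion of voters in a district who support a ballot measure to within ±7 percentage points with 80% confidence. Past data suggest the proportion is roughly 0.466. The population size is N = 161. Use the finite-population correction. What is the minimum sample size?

56

For a proportion with margin E = 0.07 at 80% confidence, z = 1.282.
n = p̂(1−p̂)(z/E)² = 0.466 × 0.534 × (1.282/0.07)² = 83.47 — call this n₀.
Finite-population correction with N = 161: n = n₀ / (1 + (n₀−1)/N) = 83.47 / 1.512 = 55.21
Round up: n = 56.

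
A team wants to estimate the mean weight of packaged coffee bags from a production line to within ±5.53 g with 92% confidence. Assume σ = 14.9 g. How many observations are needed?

For a mean, the margin of error is E = z·σ/√n, so n = (zσ/E)².
At 92% confidence, z = 1.751.
n = (1.751 × 14.9 / 5.53)² = 22.26
Round up: n = 23.

23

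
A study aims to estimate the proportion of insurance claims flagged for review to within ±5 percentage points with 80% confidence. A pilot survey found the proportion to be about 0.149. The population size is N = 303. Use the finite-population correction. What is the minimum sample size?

For a proportion with margin E = 0.05 at 80% confidence, z = 1.282.
n = p̂(1−p̂)(z/E)² = 0.149 × 0.851 × (1.282/0.05)² = 83.36 — call this n₀.
Finite-population correction with N = 303: n = n₀ / (1 + (n₀−1)/N) = 83.36 / 1.272 = 65.53
Round up: n = 66.

66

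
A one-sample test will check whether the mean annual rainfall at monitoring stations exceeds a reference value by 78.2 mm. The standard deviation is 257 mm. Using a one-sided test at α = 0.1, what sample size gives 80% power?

49

For a one-sample z-test, n = ((z_α + z_β)·σ/δ)².
z_α = 1.282 (one-sided α = 0.1); z_β = 0.842 (power 80% → β = 0.2).
n = (2.124 × 257 / 78.2)² = 48.73
Round up: n = 49.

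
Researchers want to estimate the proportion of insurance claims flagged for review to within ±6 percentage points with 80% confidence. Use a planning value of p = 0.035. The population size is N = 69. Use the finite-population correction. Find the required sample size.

13

For a proportion with margin E = 0.06 at 80% confidence, z = 1.282.
n = p̂(1−p̂)(z/E)² = 0.035 × 0.965 × (1.282/0.06)² = 15.42 — call this n₀.
Finite-population correction with N = 69: n = n₀ / (1 + (n₀−1)/N) = 15.42 / 1.209 = 12.75
Round up: n = 13.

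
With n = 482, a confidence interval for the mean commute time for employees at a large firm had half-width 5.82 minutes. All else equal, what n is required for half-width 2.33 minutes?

3008

Margin of error scales as 1/√n, so n₂ = n₁·(E₁/E₂)².
n₂ = 482 × (5.82/2.33)² = 482 × 6.239 = 3007.20
Round up: n₂ = 3008.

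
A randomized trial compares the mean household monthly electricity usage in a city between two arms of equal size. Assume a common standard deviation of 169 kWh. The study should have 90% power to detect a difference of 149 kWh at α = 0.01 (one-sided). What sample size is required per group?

For two equal groups, n per group = 2·((z_α + z_β)·σ/δ)².
z_α = 2.326; z_β = 1.282 (power 90%).
n = 2 × (3.608 × 169 / 149)² = 2 × 16.75 = 33.50
Round up: n = 34 per group.

34 per group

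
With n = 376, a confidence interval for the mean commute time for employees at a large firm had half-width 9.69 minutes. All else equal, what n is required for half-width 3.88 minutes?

n = 2346

Margin of error scales as 1/√n, so n₂ = n₁·(E₁/E₂)².
n₂ = 376 × (9.69/3.88)² = 376 × 6.237 = 2345.11
Round up: n₂ = 2346.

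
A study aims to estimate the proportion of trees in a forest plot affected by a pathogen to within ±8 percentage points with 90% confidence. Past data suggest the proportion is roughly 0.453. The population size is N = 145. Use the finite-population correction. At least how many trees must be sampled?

62

For a proportion with margin E = 0.08 at 90% confidence, z = 1.645.
n = p̂(1−p̂)(z/E)² = 0.453 × 0.547 × (1.645/0.08)² = 104.77 — call this n₀.
Finite-population correction with N = 145: n = n₀ / (1 + (n₀−1)/N) = 104.77 / 1.716 = 61.05
Round up: n = 62.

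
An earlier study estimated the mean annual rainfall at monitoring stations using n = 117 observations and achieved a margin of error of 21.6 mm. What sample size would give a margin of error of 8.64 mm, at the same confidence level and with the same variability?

732

Margin of error scales as 1/√n, so n₂ = n₁·(E₁/E₂)².
n₂ = 117 × (21.6/8.64)² = 117 × 6.25 = 731.25
Round up: n₂ = 732.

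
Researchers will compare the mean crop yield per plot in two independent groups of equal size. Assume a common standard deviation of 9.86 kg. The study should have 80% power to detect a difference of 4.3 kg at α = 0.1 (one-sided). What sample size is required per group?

For two equal groups, n per group = 2·((z_α + z_β)·σ/δ)².
z_α = 1.282; z_β = 0.842 (power 80%).
n = 2 × (2.124 × 9.86 / 4.3)² = 2 × 23.72 = 47.44
Round up: n = 48 per group.

48 per group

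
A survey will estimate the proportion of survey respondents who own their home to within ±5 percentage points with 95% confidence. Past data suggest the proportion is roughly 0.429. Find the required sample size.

n = 377

For a proportion with margin E = 0.05 at 95% confidence, z = 1.960.
n = p̂(1−p̂)(z/E)² = 0.429 × 0.571 × (1.960/0.05)² = 376.41
Round up: n = 377.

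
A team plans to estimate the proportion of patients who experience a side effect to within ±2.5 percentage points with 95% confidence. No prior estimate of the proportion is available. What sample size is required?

For a proportion with margin E = 0.025 at 95% confidence, z = 1.960.
With no prior estimate, use p = 0.5, which maximizes p(1−p) at 0.25.
n = 0.25 × (z/E)² = 0.25 × (1.960/0.025)² = 1536.64
Round up: n = 1537.

1537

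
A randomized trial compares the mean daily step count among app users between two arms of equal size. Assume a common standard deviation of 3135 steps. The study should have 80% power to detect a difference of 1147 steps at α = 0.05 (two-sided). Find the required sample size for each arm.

For two equal groups, n per group = 2·((z_{α/2} + z_β)·σ/δ)².
z_{α/2} = 1.960; z_β = 0.842 (power 80%).
n = 2 × (2.802 × 3135 / 1147)² = 2 × 58.65 = 117.30
Round up: n = 118 per group.

118 per group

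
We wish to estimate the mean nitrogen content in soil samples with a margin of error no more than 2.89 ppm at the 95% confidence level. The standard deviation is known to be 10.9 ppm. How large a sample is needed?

n = 55

For a mean, the margin of error is E = z·σ/√n, so n = (zσ/E)².
At 95% confidence, z = 1.960.
n = (1.960 × 10.9 / 2.89)² = 54.65
Round up: n = 55.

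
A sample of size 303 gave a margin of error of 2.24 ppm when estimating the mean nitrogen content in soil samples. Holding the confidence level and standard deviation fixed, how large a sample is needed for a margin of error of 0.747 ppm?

Margin of error scales as 1/√n, so n₂ = n₁·(E₁/E₂)².
n₂ = 303 × (2.24/0.747)² = 303 × 8.992 = 2724.58
Round up: n₂ = 2725.

2725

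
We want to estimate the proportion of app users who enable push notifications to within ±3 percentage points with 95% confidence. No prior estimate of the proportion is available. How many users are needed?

n = 1068

For a proportion with margin E = 0.03 at 95% confidence, z = 1.960.
With no prior estimate, use p = 0.5, which maximizes p(1−p) at 0.25.
n = 0.25 × (z/E)² = 0.25 × (1.960/0.03)² = 1067.11
Round up: n = 1068.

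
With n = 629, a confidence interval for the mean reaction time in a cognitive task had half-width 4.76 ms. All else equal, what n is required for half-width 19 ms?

40

Margin of error scales as 1/√n, so n₂ = n₁·(E₁/E₂)².
n₂ = 629 × (4.76/19)² = 629 × 0.06276 = 39.48
Round up: n₂ = 40.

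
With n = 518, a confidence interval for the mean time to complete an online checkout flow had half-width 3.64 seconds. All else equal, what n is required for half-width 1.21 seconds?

n = 4688

Margin of error scales as 1/√n, so n₂ = n₁·(E₁/E₂)².
n₂ = 518 × (3.64/1.21)² = 518 × 9.05 = 4687.90
Round up: n₂ = 4688.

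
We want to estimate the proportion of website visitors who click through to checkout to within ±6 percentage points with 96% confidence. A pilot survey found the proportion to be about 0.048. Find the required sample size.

For a proportion with margin E = 0.06 at 96% confidence, z = 2.054.
n = p̂(1−p̂)(z/E)² = 0.048 × 0.952 × (2.054/0.06)² = 53.55
Round up: n = 54.

54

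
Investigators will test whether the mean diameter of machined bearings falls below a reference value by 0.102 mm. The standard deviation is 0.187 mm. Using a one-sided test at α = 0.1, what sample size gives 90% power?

For a one-sample z-test, n = ((z_α + z_β)·σ/δ)².
z_α = 1.282 (one-sided α = 0.1); z_β = 1.282 (power 90% → β = 0.1).
n = (2.564 × 0.187 / 0.102)² = 22.10
Round up: n = 23.

23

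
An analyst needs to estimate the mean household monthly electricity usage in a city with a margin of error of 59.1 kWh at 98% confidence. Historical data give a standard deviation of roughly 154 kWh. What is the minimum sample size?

37

For a mean, the margin of error is E = z·σ/√n, so n = (zσ/E)².
At 98% confidence, z = 2.326.
n = (2.326 × 154 / 59.1)² = 36.74
Round up: n = 37.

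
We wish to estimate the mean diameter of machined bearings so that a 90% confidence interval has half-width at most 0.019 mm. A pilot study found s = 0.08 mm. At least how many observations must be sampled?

For a mean, the margin of error is E = z·σ/√n, so n = (zσ/E)².
At 90% confidence, z = 1.645.
n = (1.645 × 0.08 / 0.019)² = 47.97
Round up: n = 48.

48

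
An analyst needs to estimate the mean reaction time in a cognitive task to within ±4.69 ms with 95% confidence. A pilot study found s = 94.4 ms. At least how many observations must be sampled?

1557

For a mean, the margin of error is E = z·σ/√n, so n = (zσ/E)².
At 95% confidence, z = 1.960.
n = (1.960 × 94.4 / 4.69)² = 1556.36
Round up: n = 1557.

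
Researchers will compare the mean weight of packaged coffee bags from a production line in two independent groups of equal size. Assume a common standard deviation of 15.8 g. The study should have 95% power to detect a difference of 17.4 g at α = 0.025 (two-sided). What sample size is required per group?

25 per group

For two equal groups, n per group = 2·((z_{α/2} + z_β)·σ/δ)².
z_{α/2} = 2.241; z_β = 1.645 (power 95%).
n = 2 × (3.886 × 15.8 / 17.4)² = 2 × 12.45 = 24.90
Round up: n = 25 per group.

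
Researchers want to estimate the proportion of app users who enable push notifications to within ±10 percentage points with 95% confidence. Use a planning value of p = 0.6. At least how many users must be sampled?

For a proportion with margin E = 0.1 at 95% confidence, z = 1.960.
n = p̂(1−p̂)(z/E)² = 0.6 × 0.4 × (1.960/0.1)² = 92.20
Round up: n = 93.

93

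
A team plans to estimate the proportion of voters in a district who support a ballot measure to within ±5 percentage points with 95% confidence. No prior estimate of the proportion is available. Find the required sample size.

n = 385

For a proportion with margin E = 0.05 at 95% confidence, z = 1.960.
With no prior estimate, use p = 0.5, which maximizes p(1−p) at 0.25.
n = 0.25 × (z/E)² = 0.25 × (1.960/0.05)² = 384.16
Round up: n = 385.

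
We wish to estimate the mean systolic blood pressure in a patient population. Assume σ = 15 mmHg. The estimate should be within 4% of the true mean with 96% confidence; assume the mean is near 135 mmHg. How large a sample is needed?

For a mean, the margin of error is E = z·σ/√n, so n = (zσ/E)².
At 96% confidence, z = 2.054.
E = 4% of 135 = 5.4 mmHg.
n = (2.054 × 15 / 5.4)² = 32.55
Round up: n = 33.

33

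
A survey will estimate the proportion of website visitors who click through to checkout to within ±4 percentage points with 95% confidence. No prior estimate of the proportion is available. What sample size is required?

For a proportion with margin E = 0.04 at 95% confidence, z = 1.960.
With no prior estimate, use p = 0.5, which maximizes p(1−p) at 0.25.
n = 0.25 × (z/E)² = 0.25 × (1.960/0.04)² = 600.25
Round up: n = 601.

n = 601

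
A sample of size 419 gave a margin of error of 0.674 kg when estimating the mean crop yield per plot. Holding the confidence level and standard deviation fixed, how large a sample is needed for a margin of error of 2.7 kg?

27

Margin of error scales as 1/√n, so n₂ = n₁·(E₁/E₂)².
n₂ = 419 × (0.674/2.7)² = 419 × 0.06231 = 26.11
Round up: n₂ = 27.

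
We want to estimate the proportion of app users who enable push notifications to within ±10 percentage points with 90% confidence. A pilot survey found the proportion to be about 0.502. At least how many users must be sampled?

For a proportion with margin E = 0.1 at 90% confidence, z = 1.645.
n = p̂(1−p̂)(z/E)² = 0.502 × 0.498 × (1.645/0.1)² = 67.65
Round up: n = 68.

n = 68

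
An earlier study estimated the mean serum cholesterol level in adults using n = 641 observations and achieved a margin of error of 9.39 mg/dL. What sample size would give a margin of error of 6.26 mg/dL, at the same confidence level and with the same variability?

1443

Margin of error scales as 1/√n, so n₂ = n₁·(E₁/E₂)².
n₂ = 641 × (9.39/6.26)² = 641 × 2.25 = 1442.25
Round up: n₂ = 1443.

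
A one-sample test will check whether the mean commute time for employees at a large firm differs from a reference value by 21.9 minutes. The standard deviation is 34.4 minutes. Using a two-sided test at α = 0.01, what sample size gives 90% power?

37

For a one-sample z-test, n = ((z_{α/2} + z_β)·σ/δ)².
z_{α/2} = 2.576 (two-sided α = 0.01); z_β = 1.282 (power 90% → β = 0.1).
n = (3.858 × 34.4 / 21.9)² = 36.72
Round up: n = 37.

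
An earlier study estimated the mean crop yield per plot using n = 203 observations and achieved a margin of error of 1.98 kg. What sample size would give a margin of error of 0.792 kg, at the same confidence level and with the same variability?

1269

Margin of error scales as 1/√n, so n₂ = n₁·(E₁/E₂)².
n₂ = 203 × (1.98/0.792)² = 203 × 6.25 = 1268.75
Round up: n₂ = 1269.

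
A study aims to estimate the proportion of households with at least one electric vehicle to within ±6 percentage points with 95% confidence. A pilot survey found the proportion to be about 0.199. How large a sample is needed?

For a proportion with margin E = 0.06 at 95% confidence, z = 1.960.
n = p̂(1−p̂)(z/E)² = 0.199 × 0.801 × (1.960/0.06)² = 170.10
Round up: n = 171.

n = 171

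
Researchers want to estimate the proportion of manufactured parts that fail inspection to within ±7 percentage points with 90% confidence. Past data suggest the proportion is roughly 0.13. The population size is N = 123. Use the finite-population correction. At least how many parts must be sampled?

For a proportion with margin E = 0.07 at 90% confidence, z = 1.645.
n = p̂(1−p̂)(z/E)² = 0.13 × 0.87 × (1.645/0.07)² = 62.46 — call this n₀.
Finite-population correction with N = 123: n = n₀ / (1 + (n₀−1)/N) = 62.46 / 1.5 = 41.64
Round up: n = 42.

42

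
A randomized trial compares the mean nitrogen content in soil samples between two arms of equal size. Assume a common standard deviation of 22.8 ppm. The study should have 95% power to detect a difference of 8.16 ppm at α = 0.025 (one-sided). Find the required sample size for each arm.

203 per group

For two equal groups, n per group = 2·((z_α + z_β)·σ/δ)².
z_α = 1.960; z_β = 1.645 (power 95%).
n = 2 × (3.605 × 22.8 / 8.16)² = 2 × 101.46 = 202.92
Round up: n = 203 per group.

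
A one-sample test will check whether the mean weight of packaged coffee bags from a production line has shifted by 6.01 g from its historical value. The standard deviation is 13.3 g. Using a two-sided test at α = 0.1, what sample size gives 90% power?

42

For a one-sample z-test, n = ((z_{α/2} + z_β)·σ/δ)².
z_{α/2} = 1.645 (two-sided α = 0.1); z_β = 1.282 (power 90% → β = 0.1).
n = (2.927 × 13.3 / 6.01)² = 41.96
Round up: n = 42.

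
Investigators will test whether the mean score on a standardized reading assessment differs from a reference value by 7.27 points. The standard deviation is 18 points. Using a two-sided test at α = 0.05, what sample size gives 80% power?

49

For a one-sample z-test, n = ((z_{α/2} + z_β)·σ/δ)².
z_{α/2} = 1.960 (two-sided α = 0.05); z_β = 0.842 (power 80% → β = 0.2).
n = (2.802 × 18 / 7.27)² = 48.13
Round up: n = 49.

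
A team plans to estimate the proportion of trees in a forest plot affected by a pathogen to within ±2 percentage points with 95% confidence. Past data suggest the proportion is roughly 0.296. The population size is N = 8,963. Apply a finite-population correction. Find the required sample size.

1637

For a proportion with margin E = 0.02 at 95% confidence, z = 1.960.
n = p̂(1−p̂)(z/E)² = 0.296 × 0.704 × (1.960/0.02)² = 2001.32 — call this n₀.
Finite-population correction with N = 8,963: n = n₀ / (1 + (n₀−1)/N) = 2001.32 / 1.223 = 1636.40
Round up: n = 1637.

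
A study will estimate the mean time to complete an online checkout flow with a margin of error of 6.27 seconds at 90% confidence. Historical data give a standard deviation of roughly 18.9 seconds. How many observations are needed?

For a mean, the margin of error is E = z·σ/√n, so n = (zσ/E)².
At 90% confidence, z = 1.645.
n = (1.645 × 18.9 / 6.27)² = 24.59
Round up: n = 25.

25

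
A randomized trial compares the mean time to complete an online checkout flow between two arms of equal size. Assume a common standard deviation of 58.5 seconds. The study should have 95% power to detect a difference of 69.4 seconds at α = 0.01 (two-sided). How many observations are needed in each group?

26 per group

For two equal groups, n per group = 2·((z_{α/2} + z_β)·σ/δ)².
z_{α/2} = 2.576; z_β = 1.645 (power 95%).
n = 2 × (4.221 × 58.5 / 69.4)² = 2 × 12.66 = 25.32
Round up: n = 26 per group.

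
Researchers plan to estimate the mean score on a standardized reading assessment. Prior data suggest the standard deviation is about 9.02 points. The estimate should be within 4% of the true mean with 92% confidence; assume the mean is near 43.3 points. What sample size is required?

For a mean, the margin of error is E = z·σ/√n, so n = (zσ/E)².
At 92% confidence, z = 1.751.
E = 4% of 43.3 = 1.732 points.
n = (1.751 × 9.02 / 1.732)² = 83.16
Round up: n = 84.

84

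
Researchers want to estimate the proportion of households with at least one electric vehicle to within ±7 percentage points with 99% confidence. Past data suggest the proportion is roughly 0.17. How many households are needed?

For a proportion with margin E = 0.07 at 99% confidence, z = 2.576.
n = p̂(1−p̂)(z/E)² = 0.17 × 0.83 × (2.576/0.07)² = 191.08
Round up: n = 192.

192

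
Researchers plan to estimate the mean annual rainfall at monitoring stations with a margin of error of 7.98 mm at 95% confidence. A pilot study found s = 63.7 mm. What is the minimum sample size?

n = 245

For a mean, the margin of error is E = z·σ/√n, so n = (zσ/E)².
At 95% confidence, z = 1.960.
n = (1.960 × 63.7 / 7.98)² = 244.79
Round up: n = 245.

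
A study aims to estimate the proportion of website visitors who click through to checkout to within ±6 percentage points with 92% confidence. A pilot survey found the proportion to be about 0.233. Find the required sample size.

For a proportion with margin E = 0.06 at 92% confidence, z = 1.751.
n = p̂(1−p̂)(z/E)² = 0.233 × 0.767 × (1.751/0.06)² = 152.20
Round up: n = 153.

153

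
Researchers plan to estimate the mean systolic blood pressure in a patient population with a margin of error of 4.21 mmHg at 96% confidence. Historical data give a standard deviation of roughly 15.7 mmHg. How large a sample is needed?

For a mean, the margin of error is E = z·σ/√n, so n = (zσ/E)².
At 96% confidence, z = 2.054.
n = (2.054 × 15.7 / 4.21)² = 58.67
Round up: n = 59.

n = 59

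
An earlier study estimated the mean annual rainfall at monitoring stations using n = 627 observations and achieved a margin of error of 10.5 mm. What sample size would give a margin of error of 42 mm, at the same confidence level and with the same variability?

40

Margin of error scales as 1/√n, so n₂ = n₁·(E₁/E₂)².
n₂ = 627 × (10.5/42)² = 627 × 0.0625 = 39.19
Round up: n₂ = 40.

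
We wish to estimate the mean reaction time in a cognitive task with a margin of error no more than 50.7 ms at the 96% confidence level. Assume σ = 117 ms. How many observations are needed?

For a mean, the margin of error is E = z·σ/√n, so n = (zσ/E)².
At 96% confidence, z = 2.054.
n = (2.054 × 117 / 50.7)² = 22.47
Round up: n = 23.

n = 23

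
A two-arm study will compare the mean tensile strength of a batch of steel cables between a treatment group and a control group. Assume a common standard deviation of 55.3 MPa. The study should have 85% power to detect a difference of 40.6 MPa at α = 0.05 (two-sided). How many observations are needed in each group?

For two equal groups, n per group = 2·((z_{α/2} + z_β)·σ/δ)².
z_{α/2} = 1.960; z_β = 1.036 (power 85%).
n = 2 × (2.996 × 55.3 / 40.6)² = 2 × 16.65 = 33.30
Round up: n = 34 per group.

34 per group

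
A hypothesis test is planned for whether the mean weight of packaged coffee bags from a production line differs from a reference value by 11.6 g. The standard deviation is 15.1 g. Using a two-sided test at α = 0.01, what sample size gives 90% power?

n = 26

For a one-sample z-test, n = ((z_{α/2} + z_β)·σ/δ)².
z_{α/2} = 2.576 (two-sided α = 0.01); z_β = 1.282 (power 90% → β = 0.1).
n = (3.858 × 15.1 / 11.6)² = 25.22
Round up: n = 26.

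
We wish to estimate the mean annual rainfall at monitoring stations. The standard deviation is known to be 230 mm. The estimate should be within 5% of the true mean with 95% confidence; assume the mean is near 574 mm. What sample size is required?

For a mean, the margin of error is E = z·σ/√n, so n = (zσ/E)².
At 95% confidence, z = 1.960.
E = 5% of 574 = 28.7 mm.
n = (1.960 × 230 / 28.7)² = 246.72
Round up: n = 247.

247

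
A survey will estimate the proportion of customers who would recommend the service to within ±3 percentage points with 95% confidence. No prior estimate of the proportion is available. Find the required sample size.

1068

For a proportion with margin E = 0.03 at 95% confidence, z = 1.960.
With no prior estimate, use p = 0.5, which maximizes p(1−p) at 0.25.
n = 0.25 × (z/E)² = 0.25 × (1.960/0.03)² = 1067.11
Round up: n = 1068.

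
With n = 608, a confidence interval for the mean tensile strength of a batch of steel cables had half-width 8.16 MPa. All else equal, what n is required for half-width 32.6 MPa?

Margin of error scales as 1/√n, so n₂ = n₁·(E₁/E₂)².
n₂ = 608 × (8.16/32.6)² = 608 × 0.06265 = 38.09
Round up: n₂ = 39.

n = 39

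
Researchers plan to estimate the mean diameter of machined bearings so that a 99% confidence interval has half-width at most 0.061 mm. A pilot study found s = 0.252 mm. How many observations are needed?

For a mean, the margin of error is E = z·σ/√n, so n = (zσ/E)².
At 99% confidence, z = 2.576.
n = (2.576 × 0.252 / 0.061)² = 113.25
Round up: n = 114.

114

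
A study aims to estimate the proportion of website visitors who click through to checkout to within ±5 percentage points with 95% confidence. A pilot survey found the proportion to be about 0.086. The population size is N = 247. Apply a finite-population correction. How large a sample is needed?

For a proportion with margin E = 0.05 at 95% confidence, z = 1.960.
n = p̂(1−p̂)(z/E)² = 0.086 × 0.914 × (1.960/0.05)² = 120.79 — call this n₀.
Finite-population correction with N = 247: n = n₀ / (1 + (n₀−1)/N) = 120.79 / 1.485 = 81.34
Round up: n = 82.

n = 82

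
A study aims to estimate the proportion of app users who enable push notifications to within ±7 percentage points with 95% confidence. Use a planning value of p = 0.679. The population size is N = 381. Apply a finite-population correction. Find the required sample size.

For a proportion with margin E = 0.07 at 95% confidence, z = 1.960.
n = p̂(1−p̂)(z/E)² = 0.679 × 0.321 × (1.960/0.07)² = 170.88 — call this n₀.
Finite-population correction with N = 381: n = n₀ / (1 + (n₀−1)/N) = 170.88 / 1.446 = 118.17
Round up: n = 119.

119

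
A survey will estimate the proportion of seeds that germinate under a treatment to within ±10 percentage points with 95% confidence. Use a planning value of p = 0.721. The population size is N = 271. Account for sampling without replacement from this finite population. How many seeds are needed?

61

For a proportion with margin E = 0.1 at 95% confidence, z = 1.960.
n = p̂(1−p̂)(z/E)² = 0.721 × 0.279 × (1.960/0.1)² = 77.28 — call this n₀.
Finite-population correction with N = 271: n = n₀ / (1 + (n₀−1)/N) = 77.28 / 1.281 = 60.33
Round up: n = 61.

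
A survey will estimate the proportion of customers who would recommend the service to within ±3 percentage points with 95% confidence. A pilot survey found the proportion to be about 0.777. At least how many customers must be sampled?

n = 740

For a proportion with margin E = 0.03 at 95% confidence, z = 1.960.
n = p̂(1−p̂)(z/E)² = 0.777 × 0.223 × (1.960/0.03)² = 739.60
Round up: n = 740.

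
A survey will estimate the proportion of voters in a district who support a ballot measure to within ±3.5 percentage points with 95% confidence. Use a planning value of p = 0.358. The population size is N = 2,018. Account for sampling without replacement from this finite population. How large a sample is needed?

532

For a proportion with margin E = 0.035 at 95% confidence, z = 1.960.
n = p̂(1−p̂)(z/E)² = 0.358 × 0.642 × (1.960/0.035)² = 720.77 — call this n₀.
Finite-population correction with N = 2,018: n = n₀ / (1 + (n₀−1)/N) = 720.77 / 1.357 = 531.15
Round up: n = 532.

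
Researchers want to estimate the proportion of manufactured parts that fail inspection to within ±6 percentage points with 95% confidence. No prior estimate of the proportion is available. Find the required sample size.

For a proportion with margin E = 0.06 at 95% confidence, z = 1.960.
With no prior estimate, use p = 0.5, which maximizes p(1−p) at 0.25.
n = 0.25 × (z/E)² = 0.25 × (1.960/0.06)² = 266.78
Round up: n = 267.

267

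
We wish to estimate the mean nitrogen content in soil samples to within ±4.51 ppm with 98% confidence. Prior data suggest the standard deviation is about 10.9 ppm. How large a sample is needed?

For a mean, the margin of error is E = z·σ/√n, so n = (zσ/E)².
At 98% confidence, z = 2.326.
n = (2.326 × 10.9 / 4.51)² = 31.60
Round up: n = 32.

32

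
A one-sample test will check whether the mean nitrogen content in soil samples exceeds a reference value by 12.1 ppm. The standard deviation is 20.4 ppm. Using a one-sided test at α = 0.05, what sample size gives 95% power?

For a one-sample z-test, n = ((z_α + z_β)·σ/δ)².
z_α = 1.645 (one-sided α = 0.05); z_β = 1.645 (power 95% → β = 0.05).
n = (3.290 × 20.4 / 12.1)² = 30.77
Round up: n = 31.

n = 31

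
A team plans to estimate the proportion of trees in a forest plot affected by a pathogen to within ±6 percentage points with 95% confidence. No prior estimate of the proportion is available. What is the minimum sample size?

267

For a proportion with margin E = 0.06 at 95% confidence, z = 1.960.
With no prior estimate, use p = 0.5, which maximizes p(1−p) at 0.25.
n = 0.25 × (z/E)² = 0.25 × (1.960/0.06)² = 266.78
Round up: n = 267.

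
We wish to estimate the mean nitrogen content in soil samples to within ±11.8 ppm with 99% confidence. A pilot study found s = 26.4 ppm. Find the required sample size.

For a mean, the margin of error is E = z·σ/√n, so n = (zσ/E)².
At 99% confidence, z = 2.576.
n = (2.576 × 26.4 / 11.8)² = 33.22
Round up: n = 34.

34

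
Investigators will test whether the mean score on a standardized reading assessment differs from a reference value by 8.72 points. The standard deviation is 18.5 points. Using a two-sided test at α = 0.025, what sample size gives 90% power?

56

For a one-sample z-test, n = ((z_{α/2} + z_β)·σ/δ)².
z_{α/2} = 2.241 (two-sided α = 0.025); z_β = 1.282 (power 90% → β = 0.1).
n = (3.523 × 18.5 / 8.72)² = 55.86
Round up: n = 56.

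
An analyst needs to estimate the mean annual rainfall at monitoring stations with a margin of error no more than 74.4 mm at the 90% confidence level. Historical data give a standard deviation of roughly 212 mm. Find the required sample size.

22

For a mean, the margin of error is E = z·σ/√n, so n = (zσ/E)².
At 90% confidence, z = 1.645.
n = (1.645 × 212 / 74.4)² = 21.97
Round up: n = 22.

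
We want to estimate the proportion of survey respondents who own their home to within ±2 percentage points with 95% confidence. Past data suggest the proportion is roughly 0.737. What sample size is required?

For a proportion with margin E = 0.02 at 95% confidence, z = 1.960.
n = p̂(1−p̂)(z/E)² = 0.737 × 0.263 × (1.960/0.02)² = 1861.55
Round up: n = 1862.

1862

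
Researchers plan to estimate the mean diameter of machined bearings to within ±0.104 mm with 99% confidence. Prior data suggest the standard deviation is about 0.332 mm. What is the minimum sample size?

For a mean, the margin of error is E = z·σ/√n, so n = (zσ/E)².
At 99% confidence, z = 2.576.
n = (2.576 × 0.332 / 0.104)² = 67.62
Round up: n = 68.

n = 68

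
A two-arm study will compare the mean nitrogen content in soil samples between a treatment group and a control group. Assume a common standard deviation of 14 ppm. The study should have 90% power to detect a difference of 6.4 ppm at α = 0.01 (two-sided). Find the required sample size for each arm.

143 per group

For two equal groups, n per group = 2·((z_{α/2} + z_β)·σ/δ)².
z_{α/2} = 2.576; z_β = 1.282 (power 90%).
n = 2 × (3.858 × 14 / 6.4)² = 2 × 71.22 = 142.44
Round up: n = 143 per group.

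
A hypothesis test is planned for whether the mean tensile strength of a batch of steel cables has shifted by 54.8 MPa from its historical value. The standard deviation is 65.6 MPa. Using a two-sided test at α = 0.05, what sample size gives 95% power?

n = 19

For a one-sample z-test, n = ((z_{α/2} + z_β)·σ/δ)².
z_{α/2} = 1.960 (two-sided α = 0.05); z_β = 1.645 (power 95% → β = 0.05).
n = (3.605 × 65.6 / 54.8)² = 18.62
Round up: n = 19.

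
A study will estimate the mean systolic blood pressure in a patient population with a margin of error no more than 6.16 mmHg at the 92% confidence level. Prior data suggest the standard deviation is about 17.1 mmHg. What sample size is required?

For a mean, the margin of error is E = z·σ/√n, so n = (zσ/E)².
At 92% confidence, z = 1.751.
n = (1.751 × 17.1 / 6.16)² = 23.63
Round up: n = 24.

n = 24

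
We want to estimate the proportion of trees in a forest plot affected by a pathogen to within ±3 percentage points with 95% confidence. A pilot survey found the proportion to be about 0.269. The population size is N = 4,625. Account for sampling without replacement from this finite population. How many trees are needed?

711

For a proportion with margin E = 0.03 at 95% confidence, z = 1.960.
n = p̂(1−p̂)(z/E)² = 0.269 × 0.731 × (1.960/0.03)² = 839.34 — call this n₀.
Finite-population correction with N = 4,625: n = n₀ / (1 + (n₀−1)/N) = 839.34 / 1.181 = 710.70
Round up: n = 711.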